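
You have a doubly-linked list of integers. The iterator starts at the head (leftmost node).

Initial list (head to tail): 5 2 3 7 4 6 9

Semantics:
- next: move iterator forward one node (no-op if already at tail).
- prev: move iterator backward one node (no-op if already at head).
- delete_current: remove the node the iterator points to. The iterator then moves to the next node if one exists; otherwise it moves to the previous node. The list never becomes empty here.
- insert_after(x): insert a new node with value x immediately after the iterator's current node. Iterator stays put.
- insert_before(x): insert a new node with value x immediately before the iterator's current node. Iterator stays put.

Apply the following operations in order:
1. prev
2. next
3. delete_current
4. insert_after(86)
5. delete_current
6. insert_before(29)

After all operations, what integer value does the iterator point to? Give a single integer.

Answer: 86

Derivation:
After 1 (prev): list=[5, 2, 3, 7, 4, 6, 9] cursor@5
After 2 (next): list=[5, 2, 3, 7, 4, 6, 9] cursor@2
After 3 (delete_current): list=[5, 3, 7, 4, 6, 9] cursor@3
After 4 (insert_after(86)): list=[5, 3, 86, 7, 4, 6, 9] cursor@3
After 5 (delete_current): list=[5, 86, 7, 4, 6, 9] cursor@86
After 6 (insert_before(29)): list=[5, 29, 86, 7, 4, 6, 9] cursor@86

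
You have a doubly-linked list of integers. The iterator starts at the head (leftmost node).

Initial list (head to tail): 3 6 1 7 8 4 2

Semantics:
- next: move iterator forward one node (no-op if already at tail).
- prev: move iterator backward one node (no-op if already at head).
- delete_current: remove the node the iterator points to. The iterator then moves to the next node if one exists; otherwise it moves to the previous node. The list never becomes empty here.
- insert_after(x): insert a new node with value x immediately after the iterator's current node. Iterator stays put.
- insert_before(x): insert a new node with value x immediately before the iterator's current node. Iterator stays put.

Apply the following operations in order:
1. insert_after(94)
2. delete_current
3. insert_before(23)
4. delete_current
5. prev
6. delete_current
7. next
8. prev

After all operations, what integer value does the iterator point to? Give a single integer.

Answer: 6

Derivation:
After 1 (insert_after(94)): list=[3, 94, 6, 1, 7, 8, 4, 2] cursor@3
After 2 (delete_current): list=[94, 6, 1, 7, 8, 4, 2] cursor@94
After 3 (insert_before(23)): list=[23, 94, 6, 1, 7, 8, 4, 2] cursor@94
After 4 (delete_current): list=[23, 6, 1, 7, 8, 4, 2] cursor@6
After 5 (prev): list=[23, 6, 1, 7, 8, 4, 2] cursor@23
After 6 (delete_current): list=[6, 1, 7, 8, 4, 2] cursor@6
After 7 (next): list=[6, 1, 7, 8, 4, 2] cursor@1
After 8 (prev): list=[6, 1, 7, 8, 4, 2] cursor@6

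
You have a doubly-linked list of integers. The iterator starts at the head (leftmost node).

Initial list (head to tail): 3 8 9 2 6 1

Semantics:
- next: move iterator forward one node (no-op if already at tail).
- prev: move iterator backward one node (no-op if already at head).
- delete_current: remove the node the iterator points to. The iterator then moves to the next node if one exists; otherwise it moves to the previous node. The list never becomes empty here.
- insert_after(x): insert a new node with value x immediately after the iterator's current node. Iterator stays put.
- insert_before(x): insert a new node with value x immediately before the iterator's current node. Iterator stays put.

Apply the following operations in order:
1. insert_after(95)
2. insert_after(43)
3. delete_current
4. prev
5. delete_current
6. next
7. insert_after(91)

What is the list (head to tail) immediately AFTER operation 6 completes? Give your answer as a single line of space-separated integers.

After 1 (insert_after(95)): list=[3, 95, 8, 9, 2, 6, 1] cursor@3
After 2 (insert_after(43)): list=[3, 43, 95, 8, 9, 2, 6, 1] cursor@3
After 3 (delete_current): list=[43, 95, 8, 9, 2, 6, 1] cursor@43
After 4 (prev): list=[43, 95, 8, 9, 2, 6, 1] cursor@43
After 5 (delete_current): list=[95, 8, 9, 2, 6, 1] cursor@95
After 6 (next): list=[95, 8, 9, 2, 6, 1] cursor@8

Answer: 95 8 9 2 6 1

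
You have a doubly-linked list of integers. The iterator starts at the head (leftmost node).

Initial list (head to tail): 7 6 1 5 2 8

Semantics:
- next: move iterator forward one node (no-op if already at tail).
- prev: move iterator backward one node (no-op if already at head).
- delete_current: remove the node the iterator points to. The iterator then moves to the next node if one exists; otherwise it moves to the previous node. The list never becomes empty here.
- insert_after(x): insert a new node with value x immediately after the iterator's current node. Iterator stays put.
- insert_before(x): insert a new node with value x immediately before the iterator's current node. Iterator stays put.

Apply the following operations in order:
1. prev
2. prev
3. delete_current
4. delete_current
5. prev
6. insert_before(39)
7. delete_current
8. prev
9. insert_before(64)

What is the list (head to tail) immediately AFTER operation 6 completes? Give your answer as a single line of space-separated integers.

After 1 (prev): list=[7, 6, 1, 5, 2, 8] cursor@7
After 2 (prev): list=[7, 6, 1, 5, 2, 8] cursor@7
After 3 (delete_current): list=[6, 1, 5, 2, 8] cursor@6
After 4 (delete_current): list=[1, 5, 2, 8] cursor@1
After 5 (prev): list=[1, 5, 2, 8] cursor@1
After 6 (insert_before(39)): list=[39, 1, 5, 2, 8] cursor@1

Answer: 39 1 5 2 8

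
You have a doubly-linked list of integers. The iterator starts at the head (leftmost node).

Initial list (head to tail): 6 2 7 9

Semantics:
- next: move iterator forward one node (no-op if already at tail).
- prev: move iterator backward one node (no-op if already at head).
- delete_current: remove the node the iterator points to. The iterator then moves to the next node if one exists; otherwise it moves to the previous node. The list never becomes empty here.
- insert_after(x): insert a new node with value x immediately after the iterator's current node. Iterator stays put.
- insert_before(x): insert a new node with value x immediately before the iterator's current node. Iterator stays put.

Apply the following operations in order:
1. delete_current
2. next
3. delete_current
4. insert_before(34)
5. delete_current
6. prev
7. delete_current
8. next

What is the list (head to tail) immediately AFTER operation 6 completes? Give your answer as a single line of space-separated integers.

After 1 (delete_current): list=[2, 7, 9] cursor@2
After 2 (next): list=[2, 7, 9] cursor@7
After 3 (delete_current): list=[2, 9] cursor@9
After 4 (insert_before(34)): list=[2, 34, 9] cursor@9
After 5 (delete_current): list=[2, 34] cursor@34
After 6 (prev): list=[2, 34] cursor@2

Answer: 2 34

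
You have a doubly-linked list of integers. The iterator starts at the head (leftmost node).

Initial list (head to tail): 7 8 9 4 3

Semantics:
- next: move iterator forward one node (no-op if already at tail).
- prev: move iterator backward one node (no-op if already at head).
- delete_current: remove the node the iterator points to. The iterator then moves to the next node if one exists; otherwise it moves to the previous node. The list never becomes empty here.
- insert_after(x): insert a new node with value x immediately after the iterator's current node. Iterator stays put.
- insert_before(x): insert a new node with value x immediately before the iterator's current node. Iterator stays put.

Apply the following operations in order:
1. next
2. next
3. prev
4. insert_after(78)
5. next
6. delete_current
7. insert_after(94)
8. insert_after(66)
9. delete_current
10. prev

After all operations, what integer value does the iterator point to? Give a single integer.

Answer: 8

Derivation:
After 1 (next): list=[7, 8, 9, 4, 3] cursor@8
After 2 (next): list=[7, 8, 9, 4, 3] cursor@9
After 3 (prev): list=[7, 8, 9, 4, 3] cursor@8
After 4 (insert_after(78)): list=[7, 8, 78, 9, 4, 3] cursor@8
After 5 (next): list=[7, 8, 78, 9, 4, 3] cursor@78
After 6 (delete_current): list=[7, 8, 9, 4, 3] cursor@9
After 7 (insert_after(94)): list=[7, 8, 9, 94, 4, 3] cursor@9
After 8 (insert_after(66)): list=[7, 8, 9, 66, 94, 4, 3] cursor@9
After 9 (delete_current): list=[7, 8, 66, 94, 4, 3] cursor@66
After 10 (prev): list=[7, 8, 66, 94, 4, 3] cursor@8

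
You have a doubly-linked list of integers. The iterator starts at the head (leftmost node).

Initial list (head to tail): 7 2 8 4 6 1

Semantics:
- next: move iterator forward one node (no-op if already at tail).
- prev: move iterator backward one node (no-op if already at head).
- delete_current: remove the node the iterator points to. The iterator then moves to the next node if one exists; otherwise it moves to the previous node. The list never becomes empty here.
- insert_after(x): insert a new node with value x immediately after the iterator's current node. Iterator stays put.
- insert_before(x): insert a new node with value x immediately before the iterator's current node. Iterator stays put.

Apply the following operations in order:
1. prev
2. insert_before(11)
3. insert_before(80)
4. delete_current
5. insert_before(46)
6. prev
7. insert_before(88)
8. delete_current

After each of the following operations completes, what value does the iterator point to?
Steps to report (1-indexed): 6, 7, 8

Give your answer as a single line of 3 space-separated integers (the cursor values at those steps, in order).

Answer: 46 46 2

Derivation:
After 1 (prev): list=[7, 2, 8, 4, 6, 1] cursor@7
After 2 (insert_before(11)): list=[11, 7, 2, 8, 4, 6, 1] cursor@7
After 3 (insert_before(80)): list=[11, 80, 7, 2, 8, 4, 6, 1] cursor@7
After 4 (delete_current): list=[11, 80, 2, 8, 4, 6, 1] cursor@2
After 5 (insert_before(46)): list=[11, 80, 46, 2, 8, 4, 6, 1] cursor@2
After 6 (prev): list=[11, 80, 46, 2, 8, 4, 6, 1] cursor@46
After 7 (insert_before(88)): list=[11, 80, 88, 46, 2, 8, 4, 6, 1] cursor@46
After 8 (delete_current): list=[11, 80, 88, 2, 8, 4, 6, 1] cursor@2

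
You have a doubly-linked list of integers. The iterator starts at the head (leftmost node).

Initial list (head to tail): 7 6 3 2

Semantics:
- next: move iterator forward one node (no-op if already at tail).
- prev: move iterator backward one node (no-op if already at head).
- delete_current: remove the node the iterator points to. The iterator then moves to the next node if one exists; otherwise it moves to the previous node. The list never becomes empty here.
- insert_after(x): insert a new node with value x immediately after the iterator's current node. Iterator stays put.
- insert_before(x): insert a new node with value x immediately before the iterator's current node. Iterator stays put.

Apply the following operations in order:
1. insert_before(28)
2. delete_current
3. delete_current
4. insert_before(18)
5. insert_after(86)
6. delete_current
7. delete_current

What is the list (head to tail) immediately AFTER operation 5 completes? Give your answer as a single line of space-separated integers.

After 1 (insert_before(28)): list=[28, 7, 6, 3, 2] cursor@7
After 2 (delete_current): list=[28, 6, 3, 2] cursor@6
After 3 (delete_current): list=[28, 3, 2] cursor@3
After 4 (insert_before(18)): list=[28, 18, 3, 2] cursor@3
After 5 (insert_after(86)): list=[28, 18, 3, 86, 2] cursor@3

Answer: 28 18 3 86 2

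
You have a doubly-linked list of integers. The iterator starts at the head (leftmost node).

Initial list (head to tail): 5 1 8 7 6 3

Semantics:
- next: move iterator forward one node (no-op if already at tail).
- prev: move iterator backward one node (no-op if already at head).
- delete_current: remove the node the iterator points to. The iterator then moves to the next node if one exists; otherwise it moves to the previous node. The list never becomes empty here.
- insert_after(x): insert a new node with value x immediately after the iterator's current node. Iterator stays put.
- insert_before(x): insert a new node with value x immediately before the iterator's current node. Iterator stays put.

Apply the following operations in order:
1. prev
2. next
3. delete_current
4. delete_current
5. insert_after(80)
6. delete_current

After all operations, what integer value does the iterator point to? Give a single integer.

After 1 (prev): list=[5, 1, 8, 7, 6, 3] cursor@5
After 2 (next): list=[5, 1, 8, 7, 6, 3] cursor@1
After 3 (delete_current): list=[5, 8, 7, 6, 3] cursor@8
After 4 (delete_current): list=[5, 7, 6, 3] cursor@7
After 5 (insert_after(80)): list=[5, 7, 80, 6, 3] cursor@7
After 6 (delete_current): list=[5, 80, 6, 3] cursor@80

Answer: 80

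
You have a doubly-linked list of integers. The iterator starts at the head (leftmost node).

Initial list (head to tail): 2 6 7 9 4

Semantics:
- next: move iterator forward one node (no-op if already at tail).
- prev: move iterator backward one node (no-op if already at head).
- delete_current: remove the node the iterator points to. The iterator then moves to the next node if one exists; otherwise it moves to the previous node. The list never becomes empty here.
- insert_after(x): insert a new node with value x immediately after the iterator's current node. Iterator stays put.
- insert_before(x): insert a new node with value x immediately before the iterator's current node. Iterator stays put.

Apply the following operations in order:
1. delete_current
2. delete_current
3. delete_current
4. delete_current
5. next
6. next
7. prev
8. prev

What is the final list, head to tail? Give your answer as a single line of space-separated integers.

After 1 (delete_current): list=[6, 7, 9, 4] cursor@6
After 2 (delete_current): list=[7, 9, 4] cursor@7
After 3 (delete_current): list=[9, 4] cursor@9
After 4 (delete_current): list=[4] cursor@4
After 5 (next): list=[4] cursor@4
After 6 (next): list=[4] cursor@4
After 7 (prev): list=[4] cursor@4
After 8 (prev): list=[4] cursor@4

Answer: 4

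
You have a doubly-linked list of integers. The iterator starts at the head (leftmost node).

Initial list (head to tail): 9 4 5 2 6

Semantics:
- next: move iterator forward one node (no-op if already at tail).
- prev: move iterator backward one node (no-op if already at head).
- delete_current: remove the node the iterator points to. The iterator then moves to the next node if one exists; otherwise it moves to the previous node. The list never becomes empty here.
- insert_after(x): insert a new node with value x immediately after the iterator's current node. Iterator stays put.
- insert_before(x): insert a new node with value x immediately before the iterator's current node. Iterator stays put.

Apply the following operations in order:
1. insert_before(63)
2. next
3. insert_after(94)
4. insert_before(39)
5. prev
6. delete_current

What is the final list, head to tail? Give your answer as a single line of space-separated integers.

Answer: 63 9 4 94 5 2 6

Derivation:
After 1 (insert_before(63)): list=[63, 9, 4, 5, 2, 6] cursor@9
After 2 (next): list=[63, 9, 4, 5, 2, 6] cursor@4
After 3 (insert_after(94)): list=[63, 9, 4, 94, 5, 2, 6] cursor@4
After 4 (insert_before(39)): list=[63, 9, 39, 4, 94, 5, 2, 6] cursor@4
After 5 (prev): list=[63, 9, 39, 4, 94, 5, 2, 6] cursor@39
After 6 (delete_current): list=[63, 9, 4, 94, 5, 2, 6] cursor@4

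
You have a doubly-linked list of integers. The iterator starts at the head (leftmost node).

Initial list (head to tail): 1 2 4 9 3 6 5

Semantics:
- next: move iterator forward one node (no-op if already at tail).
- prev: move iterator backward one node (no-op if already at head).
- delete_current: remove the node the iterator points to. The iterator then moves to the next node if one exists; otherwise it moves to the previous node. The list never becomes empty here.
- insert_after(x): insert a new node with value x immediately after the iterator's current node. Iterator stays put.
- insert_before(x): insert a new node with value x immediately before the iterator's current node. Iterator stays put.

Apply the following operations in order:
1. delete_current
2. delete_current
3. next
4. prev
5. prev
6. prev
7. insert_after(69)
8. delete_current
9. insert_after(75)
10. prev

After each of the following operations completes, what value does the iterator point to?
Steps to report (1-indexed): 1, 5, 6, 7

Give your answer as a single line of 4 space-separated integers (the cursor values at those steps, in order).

After 1 (delete_current): list=[2, 4, 9, 3, 6, 5] cursor@2
After 2 (delete_current): list=[4, 9, 3, 6, 5] cursor@4
After 3 (next): list=[4, 9, 3, 6, 5] cursor@9
After 4 (prev): list=[4, 9, 3, 6, 5] cursor@4
After 5 (prev): list=[4, 9, 3, 6, 5] cursor@4
After 6 (prev): list=[4, 9, 3, 6, 5] cursor@4
After 7 (insert_after(69)): list=[4, 69, 9, 3, 6, 5] cursor@4
After 8 (delete_current): list=[69, 9, 3, 6, 5] cursor@69
After 9 (insert_after(75)): list=[69, 75, 9, 3, 6, 5] cursor@69
After 10 (prev): list=[69, 75, 9, 3, 6, 5] cursor@69

Answer: 2 4 4 4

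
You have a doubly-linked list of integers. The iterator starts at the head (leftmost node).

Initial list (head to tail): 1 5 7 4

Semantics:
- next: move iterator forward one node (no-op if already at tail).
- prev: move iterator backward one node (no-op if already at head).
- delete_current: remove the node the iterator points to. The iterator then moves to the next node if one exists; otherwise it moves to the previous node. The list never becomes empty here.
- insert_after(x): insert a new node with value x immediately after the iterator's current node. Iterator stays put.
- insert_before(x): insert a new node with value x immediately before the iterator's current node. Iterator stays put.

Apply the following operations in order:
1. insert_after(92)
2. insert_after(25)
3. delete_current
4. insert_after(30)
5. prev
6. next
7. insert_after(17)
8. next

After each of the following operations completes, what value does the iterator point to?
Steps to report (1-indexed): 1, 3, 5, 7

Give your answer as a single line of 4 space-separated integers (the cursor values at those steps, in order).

Answer: 1 25 25 30

Derivation:
After 1 (insert_after(92)): list=[1, 92, 5, 7, 4] cursor@1
After 2 (insert_after(25)): list=[1, 25, 92, 5, 7, 4] cursor@1
After 3 (delete_current): list=[25, 92, 5, 7, 4] cursor@25
After 4 (insert_after(30)): list=[25, 30, 92, 5, 7, 4] cursor@25
After 5 (prev): list=[25, 30, 92, 5, 7, 4] cursor@25
After 6 (next): list=[25, 30, 92, 5, 7, 4] cursor@30
After 7 (insert_after(17)): list=[25, 30, 17, 92, 5, 7, 4] cursor@30
After 8 (next): list=[25, 30, 17, 92, 5, 7, 4] cursor@17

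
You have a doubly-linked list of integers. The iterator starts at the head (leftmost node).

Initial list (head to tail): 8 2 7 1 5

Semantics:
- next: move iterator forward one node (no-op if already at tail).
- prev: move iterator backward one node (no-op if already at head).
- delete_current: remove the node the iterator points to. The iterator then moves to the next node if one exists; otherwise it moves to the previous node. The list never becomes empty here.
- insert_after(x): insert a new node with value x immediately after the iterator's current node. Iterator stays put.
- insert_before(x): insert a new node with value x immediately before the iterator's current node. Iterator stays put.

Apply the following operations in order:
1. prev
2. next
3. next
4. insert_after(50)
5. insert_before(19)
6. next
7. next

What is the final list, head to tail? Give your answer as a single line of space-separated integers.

After 1 (prev): list=[8, 2, 7, 1, 5] cursor@8
After 2 (next): list=[8, 2, 7, 1, 5] cursor@2
After 3 (next): list=[8, 2, 7, 1, 5] cursor@7
After 4 (insert_after(50)): list=[8, 2, 7, 50, 1, 5] cursor@7
After 5 (insert_before(19)): list=[8, 2, 19, 7, 50, 1, 5] cursor@7
After 6 (next): list=[8, 2, 19, 7, 50, 1, 5] cursor@50
After 7 (next): list=[8, 2, 19, 7, 50, 1, 5] cursor@1

Answer: 8 2 19 7 50 1 5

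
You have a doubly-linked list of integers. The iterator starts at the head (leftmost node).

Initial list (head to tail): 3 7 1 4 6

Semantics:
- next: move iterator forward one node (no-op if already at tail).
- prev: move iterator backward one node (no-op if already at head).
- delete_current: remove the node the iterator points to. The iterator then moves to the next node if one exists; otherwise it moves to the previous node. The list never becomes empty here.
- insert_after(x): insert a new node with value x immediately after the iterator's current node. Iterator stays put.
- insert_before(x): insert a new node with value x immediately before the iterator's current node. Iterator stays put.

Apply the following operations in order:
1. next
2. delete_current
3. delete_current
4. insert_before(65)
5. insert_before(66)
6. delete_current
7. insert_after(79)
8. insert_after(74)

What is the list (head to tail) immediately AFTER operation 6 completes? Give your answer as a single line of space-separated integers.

Answer: 3 65 66 6

Derivation:
After 1 (next): list=[3, 7, 1, 4, 6] cursor@7
After 2 (delete_current): list=[3, 1, 4, 6] cursor@1
After 3 (delete_current): list=[3, 4, 6] cursor@4
After 4 (insert_before(65)): list=[3, 65, 4, 6] cursor@4
After 5 (insert_before(66)): list=[3, 65, 66, 4, 6] cursor@4
After 6 (delete_current): list=[3, 65, 66, 6] cursor@6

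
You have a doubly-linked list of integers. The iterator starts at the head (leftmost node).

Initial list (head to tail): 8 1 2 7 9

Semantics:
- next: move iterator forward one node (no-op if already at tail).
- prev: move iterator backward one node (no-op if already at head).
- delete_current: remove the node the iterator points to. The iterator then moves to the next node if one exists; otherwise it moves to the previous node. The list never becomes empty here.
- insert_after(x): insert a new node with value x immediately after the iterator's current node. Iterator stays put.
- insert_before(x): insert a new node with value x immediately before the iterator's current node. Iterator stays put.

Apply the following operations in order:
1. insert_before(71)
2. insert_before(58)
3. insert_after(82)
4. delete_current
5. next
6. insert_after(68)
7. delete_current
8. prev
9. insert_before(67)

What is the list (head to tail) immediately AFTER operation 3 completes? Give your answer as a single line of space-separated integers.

Answer: 71 58 8 82 1 2 7 9

Derivation:
After 1 (insert_before(71)): list=[71, 8, 1, 2, 7, 9] cursor@8
After 2 (insert_before(58)): list=[71, 58, 8, 1, 2, 7, 9] cursor@8
After 3 (insert_after(82)): list=[71, 58, 8, 82, 1, 2, 7, 9] cursor@8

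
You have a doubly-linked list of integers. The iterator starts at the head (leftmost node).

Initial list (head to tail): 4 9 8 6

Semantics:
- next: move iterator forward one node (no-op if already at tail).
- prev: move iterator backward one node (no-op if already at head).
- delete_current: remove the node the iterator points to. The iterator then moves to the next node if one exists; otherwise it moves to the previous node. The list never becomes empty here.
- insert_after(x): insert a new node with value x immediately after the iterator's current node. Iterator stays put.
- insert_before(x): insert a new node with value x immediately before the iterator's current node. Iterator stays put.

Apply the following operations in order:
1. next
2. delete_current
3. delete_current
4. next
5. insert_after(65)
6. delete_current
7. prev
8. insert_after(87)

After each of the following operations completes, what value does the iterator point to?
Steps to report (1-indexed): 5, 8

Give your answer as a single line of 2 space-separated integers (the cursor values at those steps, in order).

Answer: 6 4

Derivation:
After 1 (next): list=[4, 9, 8, 6] cursor@9
After 2 (delete_current): list=[4, 8, 6] cursor@8
After 3 (delete_current): list=[4, 6] cursor@6
After 4 (next): list=[4, 6] cursor@6
After 5 (insert_after(65)): list=[4, 6, 65] cursor@6
After 6 (delete_current): list=[4, 65] cursor@65
After 7 (prev): list=[4, 65] cursor@4
After 8 (insert_after(87)): list=[4, 87, 65] cursor@4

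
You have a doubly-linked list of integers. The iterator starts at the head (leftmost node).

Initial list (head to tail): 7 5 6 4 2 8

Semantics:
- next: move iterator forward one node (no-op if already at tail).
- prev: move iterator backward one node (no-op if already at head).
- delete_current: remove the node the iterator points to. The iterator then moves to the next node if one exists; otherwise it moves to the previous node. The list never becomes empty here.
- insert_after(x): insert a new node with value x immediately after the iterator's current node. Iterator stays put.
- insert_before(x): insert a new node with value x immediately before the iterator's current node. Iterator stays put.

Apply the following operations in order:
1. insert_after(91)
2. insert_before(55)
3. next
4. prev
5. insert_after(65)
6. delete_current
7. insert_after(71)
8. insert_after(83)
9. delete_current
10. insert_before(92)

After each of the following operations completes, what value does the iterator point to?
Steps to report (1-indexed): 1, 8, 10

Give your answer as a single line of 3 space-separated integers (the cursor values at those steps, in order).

After 1 (insert_after(91)): list=[7, 91, 5, 6, 4, 2, 8] cursor@7
After 2 (insert_before(55)): list=[55, 7, 91, 5, 6, 4, 2, 8] cursor@7
After 3 (next): list=[55, 7, 91, 5, 6, 4, 2, 8] cursor@91
After 4 (prev): list=[55, 7, 91, 5, 6, 4, 2, 8] cursor@7
After 5 (insert_after(65)): list=[55, 7, 65, 91, 5, 6, 4, 2, 8] cursor@7
After 6 (delete_current): list=[55, 65, 91, 5, 6, 4, 2, 8] cursor@65
After 7 (insert_after(71)): list=[55, 65, 71, 91, 5, 6, 4, 2, 8] cursor@65
After 8 (insert_after(83)): list=[55, 65, 83, 71, 91, 5, 6, 4, 2, 8] cursor@65
After 9 (delete_current): list=[55, 83, 71, 91, 5, 6, 4, 2, 8] cursor@83
After 10 (insert_before(92)): list=[55, 92, 83, 71, 91, 5, 6, 4, 2, 8] cursor@83

Answer: 7 65 83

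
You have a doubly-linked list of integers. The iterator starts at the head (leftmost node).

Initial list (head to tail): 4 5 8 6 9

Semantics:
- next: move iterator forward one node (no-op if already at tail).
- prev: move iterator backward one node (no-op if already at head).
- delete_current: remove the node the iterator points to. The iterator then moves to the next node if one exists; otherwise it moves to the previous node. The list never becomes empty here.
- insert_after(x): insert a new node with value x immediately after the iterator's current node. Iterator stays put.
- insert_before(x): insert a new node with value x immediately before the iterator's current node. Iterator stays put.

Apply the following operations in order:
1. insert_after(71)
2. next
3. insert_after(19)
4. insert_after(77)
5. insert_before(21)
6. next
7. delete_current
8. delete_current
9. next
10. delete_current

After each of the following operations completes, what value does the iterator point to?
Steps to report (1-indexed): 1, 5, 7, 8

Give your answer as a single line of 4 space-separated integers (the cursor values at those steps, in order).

Answer: 4 71 19 5

Derivation:
After 1 (insert_after(71)): list=[4, 71, 5, 8, 6, 9] cursor@4
After 2 (next): list=[4, 71, 5, 8, 6, 9] cursor@71
After 3 (insert_after(19)): list=[4, 71, 19, 5, 8, 6, 9] cursor@71
After 4 (insert_after(77)): list=[4, 71, 77, 19, 5, 8, 6, 9] cursor@71
After 5 (insert_before(21)): list=[4, 21, 71, 77, 19, 5, 8, 6, 9] cursor@71
After 6 (next): list=[4, 21, 71, 77, 19, 5, 8, 6, 9] cursor@77
After 7 (delete_current): list=[4, 21, 71, 19, 5, 8, 6, 9] cursor@19
After 8 (delete_current): list=[4, 21, 71, 5, 8, 6, 9] cursor@5
After 9 (next): list=[4, 21, 71, 5, 8, 6, 9] cursor@8
After 10 (delete_current): list=[4, 21, 71, 5, 6, 9] cursor@6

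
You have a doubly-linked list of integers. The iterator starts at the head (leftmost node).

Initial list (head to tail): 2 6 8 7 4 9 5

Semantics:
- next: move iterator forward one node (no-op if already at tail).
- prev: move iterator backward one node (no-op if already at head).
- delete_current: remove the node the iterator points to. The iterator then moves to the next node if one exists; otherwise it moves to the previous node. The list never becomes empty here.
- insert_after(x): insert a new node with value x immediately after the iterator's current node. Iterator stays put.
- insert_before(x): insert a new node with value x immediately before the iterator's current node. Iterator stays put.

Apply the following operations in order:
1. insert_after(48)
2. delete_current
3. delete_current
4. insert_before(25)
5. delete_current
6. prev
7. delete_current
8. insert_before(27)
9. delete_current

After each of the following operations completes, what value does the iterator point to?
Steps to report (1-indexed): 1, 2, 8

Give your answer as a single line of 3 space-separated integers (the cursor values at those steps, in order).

Answer: 2 48 8

Derivation:
After 1 (insert_after(48)): list=[2, 48, 6, 8, 7, 4, 9, 5] cursor@2
After 2 (delete_current): list=[48, 6, 8, 7, 4, 9, 5] cursor@48
After 3 (delete_current): list=[6, 8, 7, 4, 9, 5] cursor@6
After 4 (insert_before(25)): list=[25, 6, 8, 7, 4, 9, 5] cursor@6
After 5 (delete_current): list=[25, 8, 7, 4, 9, 5] cursor@8
After 6 (prev): list=[25, 8, 7, 4, 9, 5] cursor@25
After 7 (delete_current): list=[8, 7, 4, 9, 5] cursor@8
After 8 (insert_before(27)): list=[27, 8, 7, 4, 9, 5] cursor@8
After 9 (delete_current): list=[27, 7, 4, 9, 5] cursor@7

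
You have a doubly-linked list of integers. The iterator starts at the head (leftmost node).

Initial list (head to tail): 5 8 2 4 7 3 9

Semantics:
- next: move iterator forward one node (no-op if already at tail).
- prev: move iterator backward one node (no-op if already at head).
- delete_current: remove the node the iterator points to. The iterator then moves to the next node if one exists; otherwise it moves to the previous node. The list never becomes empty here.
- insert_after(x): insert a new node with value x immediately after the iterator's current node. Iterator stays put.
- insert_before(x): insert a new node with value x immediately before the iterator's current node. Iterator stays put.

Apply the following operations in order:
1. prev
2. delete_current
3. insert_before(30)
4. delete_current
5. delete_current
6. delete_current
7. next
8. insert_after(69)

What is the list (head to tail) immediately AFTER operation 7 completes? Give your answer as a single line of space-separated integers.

After 1 (prev): list=[5, 8, 2, 4, 7, 3, 9] cursor@5
After 2 (delete_current): list=[8, 2, 4, 7, 3, 9] cursor@8
After 3 (insert_before(30)): list=[30, 8, 2, 4, 7, 3, 9] cursor@8
After 4 (delete_current): list=[30, 2, 4, 7, 3, 9] cursor@2
After 5 (delete_current): list=[30, 4, 7, 3, 9] cursor@4
After 6 (delete_current): list=[30, 7, 3, 9] cursor@7
After 7 (next): list=[30, 7, 3, 9] cursor@3

Answer: 30 7 3 9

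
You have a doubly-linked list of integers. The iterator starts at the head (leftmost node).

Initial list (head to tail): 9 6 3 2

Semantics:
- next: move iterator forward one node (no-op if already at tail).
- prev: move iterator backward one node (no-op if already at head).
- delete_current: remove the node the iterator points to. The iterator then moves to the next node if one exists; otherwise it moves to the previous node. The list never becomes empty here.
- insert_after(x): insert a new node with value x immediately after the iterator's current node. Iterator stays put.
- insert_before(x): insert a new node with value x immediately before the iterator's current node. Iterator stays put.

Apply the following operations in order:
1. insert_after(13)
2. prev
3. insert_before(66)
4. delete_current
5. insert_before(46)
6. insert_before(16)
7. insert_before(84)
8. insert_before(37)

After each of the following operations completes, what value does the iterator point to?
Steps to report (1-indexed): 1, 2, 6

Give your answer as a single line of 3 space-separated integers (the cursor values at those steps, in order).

Answer: 9 9 13

Derivation:
After 1 (insert_after(13)): list=[9, 13, 6, 3, 2] cursor@9
After 2 (prev): list=[9, 13, 6, 3, 2] cursor@9
After 3 (insert_before(66)): list=[66, 9, 13, 6, 3, 2] cursor@9
After 4 (delete_current): list=[66, 13, 6, 3, 2] cursor@13
After 5 (insert_before(46)): list=[66, 46, 13, 6, 3, 2] cursor@13
After 6 (insert_before(16)): list=[66, 46, 16, 13, 6, 3, 2] cursor@13
After 7 (insert_before(84)): list=[66, 46, 16, 84, 13, 6, 3, 2] cursor@13
After 8 (insert_before(37)): list=[66, 46, 16, 84, 37, 13, 6, 3, 2] cursor@13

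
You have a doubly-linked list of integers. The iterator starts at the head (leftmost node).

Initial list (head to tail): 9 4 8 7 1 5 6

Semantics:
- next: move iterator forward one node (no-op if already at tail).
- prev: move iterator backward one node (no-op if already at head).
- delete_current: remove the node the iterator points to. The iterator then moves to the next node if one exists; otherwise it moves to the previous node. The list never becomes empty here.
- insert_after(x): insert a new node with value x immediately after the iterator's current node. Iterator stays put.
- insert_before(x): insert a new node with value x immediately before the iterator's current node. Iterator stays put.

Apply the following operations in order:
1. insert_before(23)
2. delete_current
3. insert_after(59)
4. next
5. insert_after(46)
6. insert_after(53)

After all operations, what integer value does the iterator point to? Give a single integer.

After 1 (insert_before(23)): list=[23, 9, 4, 8, 7, 1, 5, 6] cursor@9
After 2 (delete_current): list=[23, 4, 8, 7, 1, 5, 6] cursor@4
After 3 (insert_after(59)): list=[23, 4, 59, 8, 7, 1, 5, 6] cursor@4
After 4 (next): list=[23, 4, 59, 8, 7, 1, 5, 6] cursor@59
After 5 (insert_after(46)): list=[23, 4, 59, 46, 8, 7, 1, 5, 6] cursor@59
After 6 (insert_after(53)): list=[23, 4, 59, 53, 46, 8, 7, 1, 5, 6] cursor@59

Answer: 59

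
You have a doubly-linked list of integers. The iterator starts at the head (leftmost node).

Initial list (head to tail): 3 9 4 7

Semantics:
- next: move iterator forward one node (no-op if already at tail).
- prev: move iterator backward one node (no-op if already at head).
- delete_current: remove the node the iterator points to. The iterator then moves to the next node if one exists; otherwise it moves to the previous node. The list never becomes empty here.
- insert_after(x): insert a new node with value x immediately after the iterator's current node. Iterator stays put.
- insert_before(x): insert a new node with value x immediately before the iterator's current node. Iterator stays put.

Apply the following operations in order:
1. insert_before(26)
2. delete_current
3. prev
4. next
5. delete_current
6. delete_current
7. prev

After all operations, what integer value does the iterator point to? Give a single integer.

Answer: 26

Derivation:
After 1 (insert_before(26)): list=[26, 3, 9, 4, 7] cursor@3
After 2 (delete_current): list=[26, 9, 4, 7] cursor@9
After 3 (prev): list=[26, 9, 4, 7] cursor@26
After 4 (next): list=[26, 9, 4, 7] cursor@9
After 5 (delete_current): list=[26, 4, 7] cursor@4
After 6 (delete_current): list=[26, 7] cursor@7
After 7 (prev): list=[26, 7] cursor@26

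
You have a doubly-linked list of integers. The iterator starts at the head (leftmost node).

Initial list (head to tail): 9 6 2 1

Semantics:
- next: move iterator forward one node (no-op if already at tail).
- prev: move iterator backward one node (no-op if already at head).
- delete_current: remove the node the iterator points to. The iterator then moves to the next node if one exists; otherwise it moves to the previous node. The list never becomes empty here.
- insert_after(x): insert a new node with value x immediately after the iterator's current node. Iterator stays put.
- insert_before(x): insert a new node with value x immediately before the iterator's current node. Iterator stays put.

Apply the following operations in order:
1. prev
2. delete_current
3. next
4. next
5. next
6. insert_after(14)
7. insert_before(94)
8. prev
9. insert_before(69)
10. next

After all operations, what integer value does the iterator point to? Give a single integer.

After 1 (prev): list=[9, 6, 2, 1] cursor@9
After 2 (delete_current): list=[6, 2, 1] cursor@6
After 3 (next): list=[6, 2, 1] cursor@2
After 4 (next): list=[6, 2, 1] cursor@1
After 5 (next): list=[6, 2, 1] cursor@1
After 6 (insert_after(14)): list=[6, 2, 1, 14] cursor@1
After 7 (insert_before(94)): list=[6, 2, 94, 1, 14] cursor@1
After 8 (prev): list=[6, 2, 94, 1, 14] cursor@94
After 9 (insert_before(69)): list=[6, 2, 69, 94, 1, 14] cursor@94
After 10 (next): list=[6, 2, 69, 94, 1, 14] cursor@1

Answer: 1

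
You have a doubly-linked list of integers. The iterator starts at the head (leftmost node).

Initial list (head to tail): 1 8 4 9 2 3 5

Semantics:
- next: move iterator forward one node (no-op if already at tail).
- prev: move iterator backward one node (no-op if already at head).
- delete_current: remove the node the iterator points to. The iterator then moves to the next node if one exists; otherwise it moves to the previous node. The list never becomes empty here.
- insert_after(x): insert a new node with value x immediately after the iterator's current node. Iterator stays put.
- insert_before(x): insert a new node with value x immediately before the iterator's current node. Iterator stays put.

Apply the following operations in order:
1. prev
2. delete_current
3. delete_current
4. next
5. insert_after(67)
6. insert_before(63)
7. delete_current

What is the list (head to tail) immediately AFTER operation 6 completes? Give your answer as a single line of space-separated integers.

After 1 (prev): list=[1, 8, 4, 9, 2, 3, 5] cursor@1
After 2 (delete_current): list=[8, 4, 9, 2, 3, 5] cursor@8
After 3 (delete_current): list=[4, 9, 2, 3, 5] cursor@4
After 4 (next): list=[4, 9, 2, 3, 5] cursor@9
After 5 (insert_after(67)): list=[4, 9, 67, 2, 3, 5] cursor@9
After 6 (insert_before(63)): list=[4, 63, 9, 67, 2, 3, 5] cursor@9

Answer: 4 63 9 67 2 3 5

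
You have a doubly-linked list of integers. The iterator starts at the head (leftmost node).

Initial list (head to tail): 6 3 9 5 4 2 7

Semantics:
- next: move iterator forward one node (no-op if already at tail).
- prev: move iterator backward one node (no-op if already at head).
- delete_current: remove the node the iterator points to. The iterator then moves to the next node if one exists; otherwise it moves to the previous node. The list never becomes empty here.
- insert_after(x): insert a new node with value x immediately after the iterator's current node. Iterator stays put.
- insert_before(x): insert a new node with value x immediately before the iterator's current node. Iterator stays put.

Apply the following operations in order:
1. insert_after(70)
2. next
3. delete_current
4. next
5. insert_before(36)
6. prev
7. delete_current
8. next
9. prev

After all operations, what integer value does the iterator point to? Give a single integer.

Answer: 9

Derivation:
After 1 (insert_after(70)): list=[6, 70, 3, 9, 5, 4, 2, 7] cursor@6
After 2 (next): list=[6, 70, 3, 9, 5, 4, 2, 7] cursor@70
After 3 (delete_current): list=[6, 3, 9, 5, 4, 2, 7] cursor@3
After 4 (next): list=[6, 3, 9, 5, 4, 2, 7] cursor@9
After 5 (insert_before(36)): list=[6, 3, 36, 9, 5, 4, 2, 7] cursor@9
After 6 (prev): list=[6, 3, 36, 9, 5, 4, 2, 7] cursor@36
After 7 (delete_current): list=[6, 3, 9, 5, 4, 2, 7] cursor@9
After 8 (next): list=[6, 3, 9, 5, 4, 2, 7] cursor@5
After 9 (prev): list=[6, 3, 9, 5, 4, 2, 7] cursor@9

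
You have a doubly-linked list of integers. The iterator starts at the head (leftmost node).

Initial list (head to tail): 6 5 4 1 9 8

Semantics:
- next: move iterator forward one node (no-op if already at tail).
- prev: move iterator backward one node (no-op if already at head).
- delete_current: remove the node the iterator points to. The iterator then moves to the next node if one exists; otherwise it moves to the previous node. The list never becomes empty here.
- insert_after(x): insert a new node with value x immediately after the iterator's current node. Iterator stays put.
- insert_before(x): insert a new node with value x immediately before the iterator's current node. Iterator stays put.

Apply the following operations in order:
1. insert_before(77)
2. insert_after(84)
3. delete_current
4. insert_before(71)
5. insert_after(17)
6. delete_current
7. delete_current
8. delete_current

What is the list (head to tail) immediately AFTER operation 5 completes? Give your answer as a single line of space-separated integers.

Answer: 77 71 84 17 5 4 1 9 8

Derivation:
After 1 (insert_before(77)): list=[77, 6, 5, 4, 1, 9, 8] cursor@6
After 2 (insert_after(84)): list=[77, 6, 84, 5, 4, 1, 9, 8] cursor@6
After 3 (delete_current): list=[77, 84, 5, 4, 1, 9, 8] cursor@84
After 4 (insert_before(71)): list=[77, 71, 84, 5, 4, 1, 9, 8] cursor@84
After 5 (insert_after(17)): list=[77, 71, 84, 17, 5, 4, 1, 9, 8] cursor@84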